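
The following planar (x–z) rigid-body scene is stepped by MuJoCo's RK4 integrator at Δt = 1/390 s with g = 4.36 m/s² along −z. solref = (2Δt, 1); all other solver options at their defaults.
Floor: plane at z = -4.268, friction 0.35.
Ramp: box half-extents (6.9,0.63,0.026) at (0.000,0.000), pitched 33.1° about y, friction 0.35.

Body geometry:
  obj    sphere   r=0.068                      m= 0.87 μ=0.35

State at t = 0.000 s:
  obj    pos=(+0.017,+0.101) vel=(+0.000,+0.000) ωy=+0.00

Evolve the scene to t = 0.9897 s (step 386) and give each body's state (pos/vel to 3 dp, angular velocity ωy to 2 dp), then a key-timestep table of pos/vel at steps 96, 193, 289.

State at t = 0.9897 s:
  obj    pos=(+0.715,-0.354) vel=(+1.410,-0.919) ωy=+24.75

Key-timestep trajectory:
   step    t(s)  obj.x    obj.z    obj.vx   obj.vz 
     96  0.2462   +0.060  +0.073  +0.351  -0.229
    193  0.4949   +0.192  -0.013  +0.705  -0.460
    289  0.7410   +0.408  -0.154  +1.056  -0.688


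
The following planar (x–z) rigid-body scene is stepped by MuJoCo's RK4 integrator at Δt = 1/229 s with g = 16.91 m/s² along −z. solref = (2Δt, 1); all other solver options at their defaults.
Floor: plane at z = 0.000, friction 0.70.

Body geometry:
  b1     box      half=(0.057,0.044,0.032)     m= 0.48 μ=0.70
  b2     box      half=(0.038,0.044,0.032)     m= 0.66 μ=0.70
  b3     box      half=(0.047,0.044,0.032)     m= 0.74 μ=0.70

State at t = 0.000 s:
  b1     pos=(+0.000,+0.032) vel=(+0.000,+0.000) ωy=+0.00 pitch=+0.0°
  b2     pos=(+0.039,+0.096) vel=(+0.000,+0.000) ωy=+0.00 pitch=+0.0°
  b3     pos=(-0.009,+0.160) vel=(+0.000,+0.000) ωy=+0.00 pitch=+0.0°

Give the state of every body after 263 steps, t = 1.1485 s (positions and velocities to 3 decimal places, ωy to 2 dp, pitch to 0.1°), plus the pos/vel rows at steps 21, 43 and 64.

State at t = 1.1485 s:
  b1     pos=(+0.000,+0.032) vel=(+0.000,+0.000) ωy=+0.00 pitch=+0.0°
  b2     pos=(+0.039,+0.096) vel=(+0.000,+0.000) ωy=+0.00 pitch=+0.0°
  b3     pos=(-0.127,+0.032) vel=(+0.000,+0.000) ωy=+0.00 pitch=+180.0°

Key-timestep trajectory:
   step    t(s)  b1.x    b1.z    b1.vx   b1.vz   b2.x    b2.z    b2.vx   b2.vz   b3.x    b3.z    b3.vx   b3.vz 
     21  0.0917   +0.000  +0.032  +0.001  +0.000   +0.039  +0.096  +0.002  +0.000   -0.020  +0.154  -0.256  -0.194
     43  0.1878   +0.000  +0.032  -0.001  +0.000   +0.039  +0.096  -0.003  +0.001   -0.059  +0.110  -0.672  +0.036
     64  0.2795   +0.000  +0.032  +0.000  +0.000   +0.039  +0.096  +0.000  +0.000   -0.120  +0.052  -0.675  -1.393


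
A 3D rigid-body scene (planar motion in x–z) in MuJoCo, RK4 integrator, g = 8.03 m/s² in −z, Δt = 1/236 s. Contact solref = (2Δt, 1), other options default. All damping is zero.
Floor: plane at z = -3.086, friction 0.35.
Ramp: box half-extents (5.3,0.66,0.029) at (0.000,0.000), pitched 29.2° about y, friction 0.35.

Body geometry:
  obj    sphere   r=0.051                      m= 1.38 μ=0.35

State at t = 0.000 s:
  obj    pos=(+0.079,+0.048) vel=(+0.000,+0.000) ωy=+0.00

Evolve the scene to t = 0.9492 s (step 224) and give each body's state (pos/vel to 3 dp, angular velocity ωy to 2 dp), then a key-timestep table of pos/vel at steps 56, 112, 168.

State at t = 0.9492 s:
  obj    pos=(+1.179,-0.567) vel=(+2.318,-1.296) ωy=+52.07

Key-timestep trajectory:
   step    t(s)  obj.x    obj.z    obj.vx   obj.vz 
     56  0.2373   +0.148  +0.009  +0.580  -0.324
    112  0.4746   +0.354  -0.106  +1.159  -0.648
    168  0.7119   +0.698  -0.298  +1.739  -0.972


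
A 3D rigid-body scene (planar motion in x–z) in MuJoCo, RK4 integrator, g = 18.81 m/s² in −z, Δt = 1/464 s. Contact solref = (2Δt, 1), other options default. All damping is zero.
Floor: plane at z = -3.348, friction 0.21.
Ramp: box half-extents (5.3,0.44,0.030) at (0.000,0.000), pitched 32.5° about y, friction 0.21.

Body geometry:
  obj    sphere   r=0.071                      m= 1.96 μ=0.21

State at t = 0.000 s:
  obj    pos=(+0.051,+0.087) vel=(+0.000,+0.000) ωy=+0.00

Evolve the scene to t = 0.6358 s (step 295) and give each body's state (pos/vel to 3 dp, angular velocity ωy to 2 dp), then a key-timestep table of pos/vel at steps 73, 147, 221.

State at t = 0.6358 s:
  obj    pos=(+1.282,-0.697) vel=(+3.871,-2.466) ωy=+64.63

Key-timestep trajectory:
   step    t(s)  obj.x    obj.z    obj.vx   obj.vz 
     73  0.1573   +0.127  +0.039  +0.958  -0.610
    147  0.3168   +0.357  -0.108  +1.929  -1.229
    221  0.4763   +0.742  -0.353  +2.900  -1.848


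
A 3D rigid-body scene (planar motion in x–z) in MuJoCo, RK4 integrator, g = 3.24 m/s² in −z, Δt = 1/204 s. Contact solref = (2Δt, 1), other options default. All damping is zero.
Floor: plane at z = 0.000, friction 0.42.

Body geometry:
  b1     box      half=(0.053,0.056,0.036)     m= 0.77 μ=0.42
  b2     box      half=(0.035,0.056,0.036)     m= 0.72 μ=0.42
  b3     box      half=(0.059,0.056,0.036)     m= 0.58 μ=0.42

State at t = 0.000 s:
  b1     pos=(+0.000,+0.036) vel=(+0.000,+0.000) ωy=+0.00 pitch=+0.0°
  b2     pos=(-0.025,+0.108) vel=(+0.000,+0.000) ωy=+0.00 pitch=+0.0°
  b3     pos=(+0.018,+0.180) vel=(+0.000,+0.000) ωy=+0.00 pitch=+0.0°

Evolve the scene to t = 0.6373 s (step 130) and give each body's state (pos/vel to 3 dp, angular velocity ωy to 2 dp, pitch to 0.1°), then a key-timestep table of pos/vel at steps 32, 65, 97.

State at t = 0.6373 s:
  b1     pos=(+0.000,+0.036) vel=(+0.000,+0.000) ωy=+0.00 pitch=+0.0°
  b2     pos=(-0.025,+0.108) vel=(+0.000,+0.000) ωy=+0.00 pitch=+0.0°
  b3     pos=(+0.114,+0.098) vel=(+0.308,-0.456) ωy=+6.10 pitch=+131.2°

Key-timestep trajectory:
   step    t(s)  b1.x    b1.z    b1.vx   b1.vz   b2.x    b2.z    b2.vx   b2.vz   b3.x    b3.z    b3.vx   b3.vz 
     32  0.1569   +0.000  +0.036  +0.000  +0.000   -0.025  +0.108  +0.000  +0.000   +0.022  +0.179  +0.056  -0.019
     65  0.3186   +0.000  +0.036  +0.000  +0.000   -0.025  +0.108  +0.000  +0.000   +0.037  +0.169  +0.127  -0.139
     97  0.4755   +0.000  +0.036  +0.000  +0.000   -0.025  +0.108  +0.000  +0.000   +0.065  +0.136  +0.276  -0.100


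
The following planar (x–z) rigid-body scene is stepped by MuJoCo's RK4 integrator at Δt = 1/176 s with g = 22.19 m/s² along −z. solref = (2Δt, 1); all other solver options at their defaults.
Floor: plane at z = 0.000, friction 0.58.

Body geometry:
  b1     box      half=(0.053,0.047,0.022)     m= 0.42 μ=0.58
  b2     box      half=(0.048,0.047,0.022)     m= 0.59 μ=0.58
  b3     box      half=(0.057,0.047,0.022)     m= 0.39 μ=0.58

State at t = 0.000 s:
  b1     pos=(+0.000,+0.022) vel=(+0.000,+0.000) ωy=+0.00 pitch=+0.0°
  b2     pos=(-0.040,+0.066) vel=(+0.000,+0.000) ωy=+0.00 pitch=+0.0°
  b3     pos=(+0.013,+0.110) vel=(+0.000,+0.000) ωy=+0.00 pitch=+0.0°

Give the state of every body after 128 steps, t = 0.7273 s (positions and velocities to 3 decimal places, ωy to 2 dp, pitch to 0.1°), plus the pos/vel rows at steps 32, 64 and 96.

State at t = 0.7273 s:
  b1     pos=(+0.000,+0.022) vel=(+0.000,+0.000) ωy=+0.00 pitch=+0.0°
  b2     pos=(-0.041,+0.066) vel=(-0.001,+0.000) ωy=+0.00 pitch=-0.1°
  b3     pos=(+0.027,+0.100) vel=(+0.001,-0.001) ωy=-0.05 pitch=+44.8°

Key-timestep trajectory:
   step    t(s)  b1.x    b1.z    b1.vx   b1.vz   b2.x    b2.z    b2.vx   b2.vz   b3.x    b3.z    b3.vx   b3.vz 
     32  0.1818   +0.000  +0.022  +0.001  +0.000   -0.040  +0.066  +0.000  +0.000   +0.035  +0.103  +0.048  +0.035
     64  0.3636   +0.000  +0.022  +0.000  +0.000   -0.040  +0.066  -0.001  +0.000   +0.027  +0.100  +0.000  +0.000
     96  0.5455   +0.000  +0.022  +0.000  +0.000   -0.040  +0.066  -0.001  +0.000   +0.027  +0.100  +0.001  -0.001


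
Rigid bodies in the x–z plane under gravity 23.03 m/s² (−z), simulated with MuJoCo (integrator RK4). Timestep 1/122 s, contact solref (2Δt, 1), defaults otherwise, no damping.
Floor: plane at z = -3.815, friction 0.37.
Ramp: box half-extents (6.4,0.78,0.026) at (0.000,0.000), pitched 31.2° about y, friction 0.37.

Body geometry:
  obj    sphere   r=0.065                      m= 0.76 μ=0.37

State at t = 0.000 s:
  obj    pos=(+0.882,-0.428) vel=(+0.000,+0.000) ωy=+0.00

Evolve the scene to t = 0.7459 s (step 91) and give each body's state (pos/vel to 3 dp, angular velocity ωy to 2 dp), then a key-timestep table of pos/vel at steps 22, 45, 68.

State at t = 0.7459 s:
  obj    pos=(+2.910,-1.656) vel=(+5.437,-3.292) ωy=+97.76

Key-timestep trajectory:
   step    t(s)  obj.x    obj.z    obj.vx   obj.vz 
     22  0.1803   +1.001  -0.500  +1.315  -0.796
     45  0.3689   +1.378  -0.728  +2.689  -1.628
     68  0.5574   +2.014  -1.114  +4.063  -2.460


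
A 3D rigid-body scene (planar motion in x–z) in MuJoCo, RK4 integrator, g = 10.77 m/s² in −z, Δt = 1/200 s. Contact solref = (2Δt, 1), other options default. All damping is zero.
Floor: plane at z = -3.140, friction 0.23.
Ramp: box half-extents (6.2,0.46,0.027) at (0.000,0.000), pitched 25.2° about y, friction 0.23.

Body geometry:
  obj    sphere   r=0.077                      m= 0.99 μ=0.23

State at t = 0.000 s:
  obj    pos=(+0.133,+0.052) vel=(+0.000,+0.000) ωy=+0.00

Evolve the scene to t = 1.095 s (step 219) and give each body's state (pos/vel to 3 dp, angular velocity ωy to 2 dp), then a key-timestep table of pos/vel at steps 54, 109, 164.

State at t = 1.095 s:
  obj    pos=(+1.910,-0.784) vel=(+3.245,-1.527) ωy=+46.57

Key-timestep trajectory:
   step    t(s)  obj.x    obj.z    obj.vx   obj.vz 
     54  0.2700   +0.241  +0.001  +0.800  -0.377
    109  0.5450   +0.573  -0.155  +1.615  -0.760
    164  0.8200   +1.130  -0.417  +2.430  -1.144


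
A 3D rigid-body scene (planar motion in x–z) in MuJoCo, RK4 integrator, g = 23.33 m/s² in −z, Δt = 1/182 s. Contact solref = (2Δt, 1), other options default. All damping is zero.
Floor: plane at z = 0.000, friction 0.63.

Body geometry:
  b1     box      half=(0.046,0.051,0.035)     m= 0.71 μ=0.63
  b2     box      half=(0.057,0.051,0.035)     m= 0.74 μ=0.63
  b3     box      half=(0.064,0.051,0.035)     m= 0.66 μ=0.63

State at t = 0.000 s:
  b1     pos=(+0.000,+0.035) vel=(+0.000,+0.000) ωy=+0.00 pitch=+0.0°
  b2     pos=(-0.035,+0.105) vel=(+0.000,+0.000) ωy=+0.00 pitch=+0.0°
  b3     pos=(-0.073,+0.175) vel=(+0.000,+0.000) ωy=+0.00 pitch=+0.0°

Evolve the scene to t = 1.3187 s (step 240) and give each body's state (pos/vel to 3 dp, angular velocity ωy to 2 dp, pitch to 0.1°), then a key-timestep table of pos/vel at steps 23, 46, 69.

State at t = 1.3187 s:
  b1     pos=(+0.000,+0.035) vel=(+0.000,+0.000) ωy=+0.00 pitch=+0.0°
  b2     pos=(-0.091,+0.057) vel=(+0.000,+0.000) ωy=+0.00 pitch=-90.0°
  b3     pos=(-0.296,+0.035) vel=(+0.000,+0.000) ωy=+0.00 pitch=+180.0°

Key-timestep trajectory:
   step    t(s)  b1.x    b1.z    b1.vx   b1.vz   b2.x    b2.z    b2.vx   b2.vz   b3.x    b3.z    b3.vx   b3.vz 
     23  0.1264   +0.000  +0.035  +0.002  +0.000   -0.043  +0.106  -0.161  +0.015   -0.096  +0.166  -0.425  -0.215
     46  0.2527   +0.000  +0.035  +0.000  +0.000   -0.087  +0.066  -0.462  -1.263   -0.183  +0.061  -1.048  -0.044
     69  0.3791   +0.000  +0.035  +0.000  +0.000   -0.091  +0.057  +0.000  +0.000   -0.276  +0.055  -0.812  -0.671


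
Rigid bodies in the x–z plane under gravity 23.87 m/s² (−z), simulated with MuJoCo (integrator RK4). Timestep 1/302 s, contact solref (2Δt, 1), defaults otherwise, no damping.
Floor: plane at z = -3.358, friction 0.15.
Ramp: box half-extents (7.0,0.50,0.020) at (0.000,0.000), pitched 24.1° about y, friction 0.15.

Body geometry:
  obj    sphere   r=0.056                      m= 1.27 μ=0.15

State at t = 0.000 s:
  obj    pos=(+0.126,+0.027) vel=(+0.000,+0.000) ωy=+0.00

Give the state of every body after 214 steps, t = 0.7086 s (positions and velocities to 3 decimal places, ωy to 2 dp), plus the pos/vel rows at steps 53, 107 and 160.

State at t = 0.7086 s:
  obj    pos=(+1.722,-0.687) vel=(+4.504,-2.015) ωy=+88.07

Key-timestep trajectory:
   step    t(s)  obj.x    obj.z    obj.vx   obj.vz 
     53  0.1755   +0.224  -0.017  +1.116  -0.499
    107  0.3543   +0.525  -0.152  +2.252  -1.007
    160  0.5298   +1.018  -0.372  +3.367  -1.506


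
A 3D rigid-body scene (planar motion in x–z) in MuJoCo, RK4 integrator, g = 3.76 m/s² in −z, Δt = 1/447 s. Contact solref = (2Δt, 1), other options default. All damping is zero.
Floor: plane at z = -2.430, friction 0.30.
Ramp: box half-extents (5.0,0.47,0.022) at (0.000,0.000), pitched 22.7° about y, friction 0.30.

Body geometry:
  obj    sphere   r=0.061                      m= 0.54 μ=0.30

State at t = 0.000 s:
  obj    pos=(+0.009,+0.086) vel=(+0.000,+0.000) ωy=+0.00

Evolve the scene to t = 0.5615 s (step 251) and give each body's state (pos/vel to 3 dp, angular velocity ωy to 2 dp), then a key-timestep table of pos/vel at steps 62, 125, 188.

State at t = 0.5615 s:
  obj    pos=(+0.160,+0.023) vel=(+0.537,-0.225) ωy=+9.54

Key-timestep trajectory:
   step    t(s)  obj.x    obj.z    obj.vx   obj.vz 
     62  0.1387   +0.018  +0.082  +0.133  -0.055
    125  0.2796   +0.046  +0.071  +0.267  -0.112
    188  0.4206   +0.094  +0.051  +0.402  -0.168


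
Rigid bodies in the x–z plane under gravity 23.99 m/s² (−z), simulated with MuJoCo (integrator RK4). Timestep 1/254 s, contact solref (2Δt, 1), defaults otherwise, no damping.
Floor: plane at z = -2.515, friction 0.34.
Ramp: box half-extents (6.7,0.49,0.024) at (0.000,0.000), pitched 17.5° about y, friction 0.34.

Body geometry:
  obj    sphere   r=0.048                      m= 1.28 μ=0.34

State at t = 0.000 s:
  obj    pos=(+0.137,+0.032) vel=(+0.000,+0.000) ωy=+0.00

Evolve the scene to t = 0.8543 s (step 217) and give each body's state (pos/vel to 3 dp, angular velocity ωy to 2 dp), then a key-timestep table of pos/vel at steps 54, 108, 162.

State at t = 0.8543 s:
  obj    pos=(+1.931,-0.533) vel=(+4.198,-1.324) ωy=+91.70

Key-timestep trajectory:
   step    t(s)  obj.x    obj.z    obj.vx   obj.vz 
     54  0.2126   +0.248  -0.003  +1.045  -0.329
    108  0.4252   +0.581  -0.108  +2.090  -0.659
    162  0.6378   +1.137  -0.283  +3.134  -0.988


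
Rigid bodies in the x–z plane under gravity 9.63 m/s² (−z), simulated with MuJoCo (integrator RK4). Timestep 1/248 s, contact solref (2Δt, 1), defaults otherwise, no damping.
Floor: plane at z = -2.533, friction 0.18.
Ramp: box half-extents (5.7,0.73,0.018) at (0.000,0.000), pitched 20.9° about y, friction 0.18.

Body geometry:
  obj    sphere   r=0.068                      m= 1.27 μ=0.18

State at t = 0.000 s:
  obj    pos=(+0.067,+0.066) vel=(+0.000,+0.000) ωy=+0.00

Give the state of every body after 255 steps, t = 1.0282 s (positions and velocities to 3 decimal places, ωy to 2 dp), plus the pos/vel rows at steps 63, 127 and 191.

State at t = 1.0282 s:
  obj    pos=(+1.279,-0.396) vel=(+2.357,-0.900) ωy=+37.10

Key-timestep trajectory:
   step    t(s)  obj.x    obj.z    obj.vx   obj.vz 
     63  0.2540   +0.141  +0.038  +0.582  -0.222
    127  0.5121   +0.368  -0.048  +1.174  -0.448
    191  0.7702   +0.747  -0.193  +1.766  -0.674


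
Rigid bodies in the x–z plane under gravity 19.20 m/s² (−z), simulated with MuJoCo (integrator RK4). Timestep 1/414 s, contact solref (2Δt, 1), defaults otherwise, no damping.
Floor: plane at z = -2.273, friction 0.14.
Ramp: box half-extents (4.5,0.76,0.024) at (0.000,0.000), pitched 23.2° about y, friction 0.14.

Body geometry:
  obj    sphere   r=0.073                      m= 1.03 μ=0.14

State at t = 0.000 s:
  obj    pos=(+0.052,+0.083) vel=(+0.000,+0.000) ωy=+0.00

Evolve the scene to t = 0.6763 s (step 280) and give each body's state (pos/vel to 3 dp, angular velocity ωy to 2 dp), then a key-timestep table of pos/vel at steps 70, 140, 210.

State at t = 0.6763 s:
  obj    pos=(+1.188,-0.404) vel=(+3.359,-1.440) ωy=+50.04

Key-timestep trajectory:
   step    t(s)  obj.x    obj.z    obj.vx   obj.vz 
     70  0.1691   +0.123  +0.053  +0.840  -0.360
    140  0.3382   +0.336  -0.039  +1.679  -0.720
    210  0.5072   +0.691  -0.191  +2.519  -1.080


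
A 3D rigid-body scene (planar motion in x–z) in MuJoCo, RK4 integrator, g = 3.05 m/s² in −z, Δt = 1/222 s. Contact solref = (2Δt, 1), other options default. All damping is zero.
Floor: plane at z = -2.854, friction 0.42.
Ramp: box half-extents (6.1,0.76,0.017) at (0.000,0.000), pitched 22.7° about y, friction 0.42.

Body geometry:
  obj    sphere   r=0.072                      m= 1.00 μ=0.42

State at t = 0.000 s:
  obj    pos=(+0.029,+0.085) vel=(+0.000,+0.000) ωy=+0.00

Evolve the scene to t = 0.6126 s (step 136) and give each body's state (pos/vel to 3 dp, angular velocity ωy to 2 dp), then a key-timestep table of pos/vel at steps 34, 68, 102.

State at t = 0.6126 s:
  obj    pos=(+0.174,+0.024) vel=(+0.475,-0.199) ωy=+7.15

Key-timestep trajectory:
   step    t(s)  obj.x    obj.z    obj.vx   obj.vz 
     34  0.1532   +0.038  +0.081  +0.119  -0.050
     68  0.3063   +0.065  +0.069  +0.238  -0.099
    102  0.4595   +0.111  +0.050  +0.356  -0.149


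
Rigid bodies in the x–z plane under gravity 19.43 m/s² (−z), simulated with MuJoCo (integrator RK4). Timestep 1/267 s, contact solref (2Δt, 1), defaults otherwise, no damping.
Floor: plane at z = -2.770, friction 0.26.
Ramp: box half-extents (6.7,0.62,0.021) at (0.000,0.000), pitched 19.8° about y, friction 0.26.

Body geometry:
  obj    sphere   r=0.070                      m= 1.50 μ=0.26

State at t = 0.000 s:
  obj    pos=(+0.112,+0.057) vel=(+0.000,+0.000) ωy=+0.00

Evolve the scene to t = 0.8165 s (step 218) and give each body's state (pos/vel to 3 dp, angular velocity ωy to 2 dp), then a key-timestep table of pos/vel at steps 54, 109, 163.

State at t = 0.8165 s:
  obj    pos=(+1.586,-0.474) vel=(+3.612,-1.300) ωy=+54.83

Key-timestep trajectory:
   step    t(s)  obj.x    obj.z    obj.vx   obj.vz 
     54  0.2022   +0.202  +0.024  +0.895  -0.322
    109  0.4082   +0.481  -0.076  +1.806  -0.650
    163  0.6105   +0.936  -0.240  +2.700  -0.972


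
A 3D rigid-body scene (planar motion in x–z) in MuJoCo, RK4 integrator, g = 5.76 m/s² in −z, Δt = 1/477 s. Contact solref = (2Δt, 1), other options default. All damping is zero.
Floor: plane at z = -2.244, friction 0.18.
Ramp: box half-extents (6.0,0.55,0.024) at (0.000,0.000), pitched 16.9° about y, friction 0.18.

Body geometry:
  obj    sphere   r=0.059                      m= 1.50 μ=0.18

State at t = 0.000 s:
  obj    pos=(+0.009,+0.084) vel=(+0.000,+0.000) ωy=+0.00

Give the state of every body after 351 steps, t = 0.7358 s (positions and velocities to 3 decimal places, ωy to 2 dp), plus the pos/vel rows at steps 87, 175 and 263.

State at t = 0.7358 s:
  obj    pos=(+0.319,-0.010) vel=(+0.842,-0.256) ωy=+14.92

Key-timestep trajectory:
   step    t(s)  obj.x    obj.z    obj.vx   obj.vz 
     87  0.1824   +0.028  +0.078  +0.209  -0.063
    175  0.3669   +0.086  +0.061  +0.420  -0.128
    263  0.5514   +0.183  +0.031  +0.631  -0.192


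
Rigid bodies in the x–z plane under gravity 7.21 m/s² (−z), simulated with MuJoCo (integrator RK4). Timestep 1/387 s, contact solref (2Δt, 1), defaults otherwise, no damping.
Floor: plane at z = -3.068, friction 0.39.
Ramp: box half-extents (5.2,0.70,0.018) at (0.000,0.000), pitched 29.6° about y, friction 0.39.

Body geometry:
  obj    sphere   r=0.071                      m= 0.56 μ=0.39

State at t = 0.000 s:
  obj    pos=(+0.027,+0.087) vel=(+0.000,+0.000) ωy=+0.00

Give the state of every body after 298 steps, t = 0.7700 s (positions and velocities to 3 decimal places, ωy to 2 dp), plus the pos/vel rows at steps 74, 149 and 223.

State at t = 0.7700 s:
  obj    pos=(+0.683,-0.286) vel=(+1.703,-0.968) ωy=+27.59

Key-timestep trajectory:
   step    t(s)  obj.x    obj.z    obj.vx   obj.vz 
     74  0.1912   +0.067  +0.064  +0.423  -0.240
    149  0.3850   +0.191  -0.006  +0.852  -0.484
    223  0.5762   +0.394  -0.122  +1.275  -0.724


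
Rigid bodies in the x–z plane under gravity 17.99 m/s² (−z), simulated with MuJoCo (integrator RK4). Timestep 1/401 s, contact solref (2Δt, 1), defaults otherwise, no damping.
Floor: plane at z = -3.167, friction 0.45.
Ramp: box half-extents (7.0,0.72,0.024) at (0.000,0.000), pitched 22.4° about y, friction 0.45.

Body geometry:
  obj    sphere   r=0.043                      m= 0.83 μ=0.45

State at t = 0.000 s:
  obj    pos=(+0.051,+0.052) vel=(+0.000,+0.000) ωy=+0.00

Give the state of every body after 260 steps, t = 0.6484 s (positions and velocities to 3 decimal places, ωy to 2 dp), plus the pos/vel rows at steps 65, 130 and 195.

State at t = 0.6484 s:
  obj    pos=(+1.003,-0.341) vel=(+2.935,-1.210) ωy=+73.83

Key-timestep trajectory:
   step    t(s)  obj.x    obj.z    obj.vx   obj.vz 
     65  0.1621   +0.110  +0.027  +0.734  -0.302
    130  0.3242   +0.289  -0.047  +1.468  -0.605
    195  0.4863   +0.586  -0.169  +2.202  -0.907


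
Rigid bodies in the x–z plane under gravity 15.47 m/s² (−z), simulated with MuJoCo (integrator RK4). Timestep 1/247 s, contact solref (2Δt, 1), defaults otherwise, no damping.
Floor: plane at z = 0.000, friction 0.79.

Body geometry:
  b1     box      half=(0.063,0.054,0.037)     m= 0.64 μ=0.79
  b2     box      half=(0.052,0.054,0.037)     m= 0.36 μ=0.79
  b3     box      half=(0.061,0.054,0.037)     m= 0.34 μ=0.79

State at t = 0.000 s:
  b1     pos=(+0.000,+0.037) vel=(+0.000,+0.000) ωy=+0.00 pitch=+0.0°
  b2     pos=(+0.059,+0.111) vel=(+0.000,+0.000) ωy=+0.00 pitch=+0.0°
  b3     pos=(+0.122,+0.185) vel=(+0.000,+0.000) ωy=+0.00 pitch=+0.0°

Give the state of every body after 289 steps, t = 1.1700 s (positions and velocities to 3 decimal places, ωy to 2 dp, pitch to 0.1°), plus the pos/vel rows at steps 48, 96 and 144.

State at t = 1.1700 s:
  b1     pos=(+0.000,+0.037) vel=(+0.000,+0.000) ωy=+0.00 pitch=+0.0°
  b2     pos=(+0.107,+0.052) vel=(+0.000,+0.000) ωy=+0.00 pitch=+90.0°
  b3     pos=(+0.241,+0.061) vel=(+0.000,+0.000) ωy=+0.00 pitch=+90.0°

Key-timestep trajectory:
   step    t(s)  b1.x    b1.z    b1.vx   b1.vz   b2.x    b2.z    b2.vx   b2.vz   b3.x    b3.z    b3.vx   b3.vz 
     48  0.1943   +0.000  +0.037  +0.000  +0.000   +0.094  +0.094  +0.360  -0.550   +0.199  +0.078  +0.588  -1.641
     96  0.3887   +0.000  +0.037  +0.000  +0.000   +0.107  +0.052  +0.000  +0.000   +0.264  +0.070  +0.024  +0.004
    144  0.5830   +0.000  +0.037  +0.000  +0.000   +0.107  +0.052  +0.000  +0.000   +0.234  +0.064  -0.036  +0.024


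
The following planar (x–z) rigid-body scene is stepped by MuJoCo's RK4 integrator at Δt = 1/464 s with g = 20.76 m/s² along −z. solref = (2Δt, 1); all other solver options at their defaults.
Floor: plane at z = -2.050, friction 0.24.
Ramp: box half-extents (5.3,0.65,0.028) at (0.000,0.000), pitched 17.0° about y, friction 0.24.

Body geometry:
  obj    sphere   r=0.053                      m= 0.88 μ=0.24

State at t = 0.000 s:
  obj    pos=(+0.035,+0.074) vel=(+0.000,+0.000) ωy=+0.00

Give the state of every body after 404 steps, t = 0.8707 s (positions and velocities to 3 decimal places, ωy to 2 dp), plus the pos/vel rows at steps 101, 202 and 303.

State at t = 0.8707 s:
  obj    pos=(+1.607,-0.406) vel=(+3.610,-1.104) ωy=+71.22

Key-timestep trajectory:
   step    t(s)  obj.x    obj.z    obj.vx   obj.vz 
    101  0.2177   +0.133  +0.044  +0.903  -0.276
    202  0.4353   +0.428  -0.046  +1.805  -0.552
    303  0.6530   +0.919  -0.196  +2.708  -0.828


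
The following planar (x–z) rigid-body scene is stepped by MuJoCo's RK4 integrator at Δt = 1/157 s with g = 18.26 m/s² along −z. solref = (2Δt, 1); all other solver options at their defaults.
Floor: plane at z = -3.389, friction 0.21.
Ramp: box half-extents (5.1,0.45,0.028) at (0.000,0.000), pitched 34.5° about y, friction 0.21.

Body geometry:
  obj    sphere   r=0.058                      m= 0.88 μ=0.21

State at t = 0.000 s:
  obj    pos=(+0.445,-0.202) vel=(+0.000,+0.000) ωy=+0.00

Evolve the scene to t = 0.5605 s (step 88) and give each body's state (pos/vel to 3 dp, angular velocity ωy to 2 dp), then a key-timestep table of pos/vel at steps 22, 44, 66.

State at t = 0.5605 s:
  obj    pos=(+1.402,-0.859) vel=(+3.413,-2.346) ωy=+71.34

Key-timestep trajectory:
   step    t(s)  obj.x    obj.z    obj.vx   obj.vz 
     22  0.1401   +0.505  -0.243  +0.854  -0.587
     44  0.2803   +0.685  -0.366  +1.707  -1.173
     66  0.4204   +0.984  -0.572  +2.560  -1.760


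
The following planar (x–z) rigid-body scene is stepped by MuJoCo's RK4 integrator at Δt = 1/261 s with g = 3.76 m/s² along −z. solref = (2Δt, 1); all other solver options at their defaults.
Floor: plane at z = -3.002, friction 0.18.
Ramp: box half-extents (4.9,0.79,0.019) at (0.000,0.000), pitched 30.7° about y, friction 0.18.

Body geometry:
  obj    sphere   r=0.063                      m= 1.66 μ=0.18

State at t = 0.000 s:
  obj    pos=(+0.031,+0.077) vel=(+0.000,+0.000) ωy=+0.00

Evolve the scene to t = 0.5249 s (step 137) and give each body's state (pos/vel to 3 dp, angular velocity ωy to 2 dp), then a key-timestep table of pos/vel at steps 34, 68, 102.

State at t = 0.5249 s:
  obj    pos=(+0.193,-0.020) vel=(+0.619,-0.368) ωy=+11.42

Key-timestep trajectory:
   step    t(s)  obj.x    obj.z    obj.vx   obj.vz 
     34  0.1303   +0.041  +0.071  +0.154  -0.091
     68  0.2605   +0.071  +0.053  +0.307  -0.182
    102  0.3908   +0.121  +0.023  +0.461  -0.274


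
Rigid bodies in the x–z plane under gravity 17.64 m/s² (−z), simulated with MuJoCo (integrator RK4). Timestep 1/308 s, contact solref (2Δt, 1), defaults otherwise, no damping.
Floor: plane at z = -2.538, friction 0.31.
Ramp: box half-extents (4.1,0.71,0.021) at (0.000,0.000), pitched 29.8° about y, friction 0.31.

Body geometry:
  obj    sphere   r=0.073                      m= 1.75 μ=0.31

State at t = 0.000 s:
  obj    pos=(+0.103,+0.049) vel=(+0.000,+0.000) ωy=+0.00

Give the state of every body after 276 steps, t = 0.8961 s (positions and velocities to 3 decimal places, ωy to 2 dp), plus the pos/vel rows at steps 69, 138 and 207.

State at t = 0.8961 s:
  obj    pos=(+2.285,-1.200) vel=(+4.869,-2.789) ωy=+76.86

Key-timestep trajectory:
   step    t(s)  obj.x    obj.z    obj.vx   obj.vz 
     69  0.2240   +0.240  -0.029  +1.218  -0.697
    138  0.4481   +0.649  -0.263  +2.435  -1.394
    207  0.6721   +1.330  -0.654  +3.652  -2.092


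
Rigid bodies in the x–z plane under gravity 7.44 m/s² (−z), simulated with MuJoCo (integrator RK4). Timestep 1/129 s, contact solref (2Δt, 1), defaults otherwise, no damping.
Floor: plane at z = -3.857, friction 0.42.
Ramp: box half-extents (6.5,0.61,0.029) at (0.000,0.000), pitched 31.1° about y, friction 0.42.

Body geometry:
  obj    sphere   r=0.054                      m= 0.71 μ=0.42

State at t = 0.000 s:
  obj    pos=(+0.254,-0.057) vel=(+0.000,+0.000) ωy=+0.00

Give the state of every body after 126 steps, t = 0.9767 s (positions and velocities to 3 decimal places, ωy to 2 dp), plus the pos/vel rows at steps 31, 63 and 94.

State at t = 0.9767 s:
  obj    pos=(+1.376,-0.733) vel=(+2.296,-1.385) ωy=+49.64

Key-timestep trajectory:
   step    t(s)  obj.x    obj.z    obj.vx   obj.vz 
     31  0.2403   +0.322  -0.097  +0.565  -0.341
     63  0.4884   +0.535  -0.226  +1.148  -0.692
     94  0.7287   +0.878  -0.433  +1.713  -1.033


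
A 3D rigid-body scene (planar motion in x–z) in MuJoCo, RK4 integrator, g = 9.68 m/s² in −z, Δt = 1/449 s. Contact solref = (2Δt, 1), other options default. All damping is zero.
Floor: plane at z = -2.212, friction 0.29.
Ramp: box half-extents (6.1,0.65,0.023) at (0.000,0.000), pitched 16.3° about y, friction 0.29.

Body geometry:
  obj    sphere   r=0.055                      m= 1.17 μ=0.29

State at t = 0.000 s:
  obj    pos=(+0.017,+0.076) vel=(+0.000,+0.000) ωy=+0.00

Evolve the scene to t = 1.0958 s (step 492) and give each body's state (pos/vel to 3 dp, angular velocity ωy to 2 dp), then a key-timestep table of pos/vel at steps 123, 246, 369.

State at t = 1.0958 s:
  obj    pos=(+1.135,-0.251) vel=(+2.041,-0.597) ωy=+38.66

Key-timestep trajectory:
   step    t(s)  obj.x    obj.z    obj.vx   obj.vz 
    123  0.2739   +0.087  +0.056  +0.510  -0.149
    246  0.5479   +0.297  -0.005  +1.021  -0.298
    369  0.8218   +0.646  -0.108  +1.531  -0.448


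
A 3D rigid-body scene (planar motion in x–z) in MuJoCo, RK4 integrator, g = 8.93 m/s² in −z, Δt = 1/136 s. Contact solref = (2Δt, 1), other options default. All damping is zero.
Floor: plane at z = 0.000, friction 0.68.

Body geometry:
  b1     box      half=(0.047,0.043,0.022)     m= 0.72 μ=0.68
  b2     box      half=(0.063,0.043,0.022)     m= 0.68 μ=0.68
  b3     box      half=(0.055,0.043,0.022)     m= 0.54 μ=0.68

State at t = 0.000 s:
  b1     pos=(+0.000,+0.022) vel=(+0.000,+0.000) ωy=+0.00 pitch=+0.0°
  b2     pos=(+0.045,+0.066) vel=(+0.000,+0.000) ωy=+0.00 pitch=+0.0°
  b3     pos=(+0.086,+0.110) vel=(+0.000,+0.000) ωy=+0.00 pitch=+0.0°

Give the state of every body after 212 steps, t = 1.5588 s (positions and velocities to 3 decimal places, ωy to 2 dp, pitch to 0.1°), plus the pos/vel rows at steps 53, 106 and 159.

State at t = 1.5588 s:
  b1     pos=(-0.001,+0.022) vel=(-0.001,+0.000) ωy=+0.00 pitch=+0.0°
  b2     pos=(+0.060,+0.061) vel=(+0.000,+0.000) ωy=-0.01 pitch=+46.5°
  b3     pos=(+0.127,+0.055) vel=(+0.000,+0.000) ωy=-0.03 pitch=+46.5°

Key-timestep trajectory:
   step    t(s)  b1.x    b1.z    b1.vx   b1.vz   b2.x    b2.z    b2.vx   b2.vz   b3.x    b3.z    b3.vx   b3.vz 
     53  0.3897   +0.000  +0.022  +0.000  +0.000   +0.069  +0.064  -0.116  -0.034   +0.136  +0.058  -0.046  -0.007
    106  0.7794   +0.000  +0.022  -0.001  +0.000   +0.061  +0.061  +0.000  +0.000   +0.126  +0.055  +0.000  +0.000
    159  1.1691   -0.001  +0.022  -0.001  +0.000   +0.060  +0.061  +0.000  +0.000   +0.126  +0.055  +0.000  +0.000


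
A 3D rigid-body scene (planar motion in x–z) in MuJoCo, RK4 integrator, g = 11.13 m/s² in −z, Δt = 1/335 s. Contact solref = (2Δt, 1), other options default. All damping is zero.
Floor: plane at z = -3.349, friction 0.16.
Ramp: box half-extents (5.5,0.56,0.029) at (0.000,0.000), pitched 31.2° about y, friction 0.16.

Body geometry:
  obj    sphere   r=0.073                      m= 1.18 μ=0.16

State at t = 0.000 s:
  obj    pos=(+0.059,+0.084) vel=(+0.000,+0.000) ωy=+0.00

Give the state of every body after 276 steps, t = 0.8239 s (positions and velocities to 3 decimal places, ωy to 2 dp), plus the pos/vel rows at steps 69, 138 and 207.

State at t = 0.8239 s:
  obj    pos=(+1.291,-0.663) vel=(+2.995,-1.798) ωy=+43.02

Key-timestep trajectory:
   step    t(s)  obj.x    obj.z    obj.vx   obj.vz 
     69  0.2060   +0.136  +0.037  +0.744  -0.464
    138  0.4119   +0.367  -0.103  +1.496  -0.905
    207  0.6179   +0.752  -0.336  +2.244  -1.356


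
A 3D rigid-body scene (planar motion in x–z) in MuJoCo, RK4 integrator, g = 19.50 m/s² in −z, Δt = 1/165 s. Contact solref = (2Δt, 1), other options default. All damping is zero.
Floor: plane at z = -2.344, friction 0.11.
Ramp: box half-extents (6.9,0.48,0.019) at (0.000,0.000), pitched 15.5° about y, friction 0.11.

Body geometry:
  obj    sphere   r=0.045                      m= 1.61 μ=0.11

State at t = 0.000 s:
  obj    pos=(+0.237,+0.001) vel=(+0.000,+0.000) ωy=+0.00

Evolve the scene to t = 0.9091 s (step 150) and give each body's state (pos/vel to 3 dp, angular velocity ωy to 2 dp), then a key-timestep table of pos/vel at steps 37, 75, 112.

State at t = 0.9091 s:
  obj    pos=(+1.719,-0.410) vel=(+3.261,-0.904) ωy=+75.17

Key-timestep trajectory:
   step    t(s)  obj.x    obj.z    obj.vx   obj.vz 
     37  0.2242   +0.327  -0.024  +0.805  -0.223
     75  0.4545   +0.608  -0.102  +1.631  -0.452
    112  0.6788   +1.063  -0.229  +2.435  -0.675


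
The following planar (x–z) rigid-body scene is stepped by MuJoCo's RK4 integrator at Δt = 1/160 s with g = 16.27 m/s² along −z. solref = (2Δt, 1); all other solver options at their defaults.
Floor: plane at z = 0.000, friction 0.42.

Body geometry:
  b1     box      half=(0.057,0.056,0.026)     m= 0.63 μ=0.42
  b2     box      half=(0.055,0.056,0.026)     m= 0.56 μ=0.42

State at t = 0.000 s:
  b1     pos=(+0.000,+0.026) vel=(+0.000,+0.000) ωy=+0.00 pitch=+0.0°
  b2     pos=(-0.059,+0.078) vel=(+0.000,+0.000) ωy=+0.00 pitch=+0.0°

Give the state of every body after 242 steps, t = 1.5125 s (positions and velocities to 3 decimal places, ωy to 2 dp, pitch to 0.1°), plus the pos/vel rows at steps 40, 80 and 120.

State at t = 1.5125 s:
  b1     pos=(+0.000,+0.026) vel=(+0.000,+0.000) ωy=+0.00 pitch=+0.0°
  b2     pos=(-0.114,+0.055) vel=(+0.000,+0.000) ωy=+0.00 pitch=-90.0°

Key-timestep trajectory:
   step    t(s)  b1.x    b1.z    b1.vx   b1.vz   b2.x    b2.z    b2.vx   b2.vz 
     40  0.2500   +0.000  +0.026  +0.000  +0.000   -0.089  +0.058  -0.330  +0.092
     80  0.5000   +0.000  +0.026  +0.000  +0.000   -0.132  +0.060  +0.051  -0.006
    120  0.7500   +0.000  +0.026  +0.000  +0.000   -0.112  +0.055  -0.241  -0.092


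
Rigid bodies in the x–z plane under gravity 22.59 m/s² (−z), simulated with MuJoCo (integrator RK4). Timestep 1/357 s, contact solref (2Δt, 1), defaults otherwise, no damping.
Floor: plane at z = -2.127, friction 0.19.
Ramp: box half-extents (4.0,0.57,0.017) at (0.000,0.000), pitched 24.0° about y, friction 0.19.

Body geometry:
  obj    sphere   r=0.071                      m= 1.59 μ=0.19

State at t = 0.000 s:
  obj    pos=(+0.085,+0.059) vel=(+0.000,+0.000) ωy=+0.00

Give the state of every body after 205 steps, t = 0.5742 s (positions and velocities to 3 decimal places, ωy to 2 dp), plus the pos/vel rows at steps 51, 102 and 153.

State at t = 0.5742 s:
  obj    pos=(+1.074,-0.382) vel=(+3.443,-1.533) ωy=+53.07

Key-timestep trajectory:
   step    t(s)  obj.x    obj.z    obj.vx   obj.vz 
     51  0.1429   +0.146  +0.031  +0.857  -0.381
    102  0.2857   +0.330  -0.050  +1.713  -0.763
    153  0.4286   +0.636  -0.187  +2.570  -1.144


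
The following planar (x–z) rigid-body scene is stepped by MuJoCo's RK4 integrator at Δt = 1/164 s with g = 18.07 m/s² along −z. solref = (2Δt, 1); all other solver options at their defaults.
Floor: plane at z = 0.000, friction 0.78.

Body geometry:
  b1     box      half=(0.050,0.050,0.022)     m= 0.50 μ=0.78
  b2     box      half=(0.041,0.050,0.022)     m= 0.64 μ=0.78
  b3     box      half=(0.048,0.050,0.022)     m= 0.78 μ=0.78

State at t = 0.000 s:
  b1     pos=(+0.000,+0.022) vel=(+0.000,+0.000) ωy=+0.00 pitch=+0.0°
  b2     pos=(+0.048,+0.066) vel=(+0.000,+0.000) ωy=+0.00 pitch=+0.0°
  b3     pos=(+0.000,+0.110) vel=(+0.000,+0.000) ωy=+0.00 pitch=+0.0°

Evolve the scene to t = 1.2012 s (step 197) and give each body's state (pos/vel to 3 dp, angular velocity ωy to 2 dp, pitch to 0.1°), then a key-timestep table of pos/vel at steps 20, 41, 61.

State at t = 1.2012 s:
  b1     pos=(+0.000,+0.022) vel=(+0.000,+0.000) ωy=+0.00 pitch=+0.1°
  b2     pos=(+0.049,+0.066) vel=(+0.000,+0.000) ωy=+0.00 pitch=+0.4°
  b3     pos=(-0.115,+0.022) vel=(+0.000,+0.000) ωy=+0.00 pitch=+180.0°

Key-timestep trajectory:
   step    t(s)  b1.x    b1.z    b1.vx   b1.vz   b2.x    b2.z    b2.vx   b2.vz   b3.x    b3.z    b3.vx   b3.vz 
     20  0.1220   +0.000  +0.022  +0.000  +0.001   +0.048  +0.066  +0.002  +0.001   -0.015  +0.096  -0.224  -0.440
     41  0.2500   +0.000  +0.022  +0.000  -0.001   +0.048  +0.066  -0.001  +0.000   -0.049  +0.092  -0.379  -0.061
     61  0.3720   +0.000  +0.022  +0.000  +0.000   +0.049  +0.066  +0.000  +0.000   -0.106  +0.040  -0.521  -1.282


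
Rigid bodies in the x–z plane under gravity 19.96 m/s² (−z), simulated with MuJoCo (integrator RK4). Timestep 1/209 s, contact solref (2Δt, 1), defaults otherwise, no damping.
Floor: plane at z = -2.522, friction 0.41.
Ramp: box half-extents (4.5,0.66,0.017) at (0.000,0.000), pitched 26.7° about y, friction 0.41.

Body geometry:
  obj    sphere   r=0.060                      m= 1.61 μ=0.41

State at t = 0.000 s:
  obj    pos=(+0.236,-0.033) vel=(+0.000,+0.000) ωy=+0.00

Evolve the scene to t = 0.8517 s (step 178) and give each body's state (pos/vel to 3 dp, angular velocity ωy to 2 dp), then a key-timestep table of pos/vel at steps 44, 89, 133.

State at t = 0.8517 s:
  obj    pos=(+2.312,-1.077) vel=(+4.874,-2.451) ωy=+90.92

Key-timestep trajectory:
   step    t(s)  obj.x    obj.z    obj.vx   obj.vz 
     44  0.2105   +0.363  -0.096  +1.205  -0.606
     89  0.4258   +0.755  -0.294  +2.437  -1.226
    133  0.6364   +1.395  -0.615  +3.642  -1.832


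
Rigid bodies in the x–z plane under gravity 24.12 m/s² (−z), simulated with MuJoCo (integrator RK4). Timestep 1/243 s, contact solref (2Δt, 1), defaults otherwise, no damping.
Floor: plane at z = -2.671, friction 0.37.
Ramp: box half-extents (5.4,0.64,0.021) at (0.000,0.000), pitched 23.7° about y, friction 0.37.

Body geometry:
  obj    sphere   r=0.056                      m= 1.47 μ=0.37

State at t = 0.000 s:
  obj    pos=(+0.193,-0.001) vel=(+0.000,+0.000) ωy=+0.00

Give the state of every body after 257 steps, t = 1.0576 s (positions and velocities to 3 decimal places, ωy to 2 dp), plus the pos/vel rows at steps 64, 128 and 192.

State at t = 1.0576 s:
  obj    pos=(+3.739,-1.557) vel=(+6.706,-2.944) ωy=+130.77

Key-timestep trajectory:
   step    t(s)  obj.x    obj.z    obj.vx   obj.vz 
     64  0.2634   +0.413  -0.097  +1.670  -0.733
    128  0.5267   +1.073  -0.387  +3.340  -1.466
    192  0.7901   +2.173  -0.870  +5.010  -2.199


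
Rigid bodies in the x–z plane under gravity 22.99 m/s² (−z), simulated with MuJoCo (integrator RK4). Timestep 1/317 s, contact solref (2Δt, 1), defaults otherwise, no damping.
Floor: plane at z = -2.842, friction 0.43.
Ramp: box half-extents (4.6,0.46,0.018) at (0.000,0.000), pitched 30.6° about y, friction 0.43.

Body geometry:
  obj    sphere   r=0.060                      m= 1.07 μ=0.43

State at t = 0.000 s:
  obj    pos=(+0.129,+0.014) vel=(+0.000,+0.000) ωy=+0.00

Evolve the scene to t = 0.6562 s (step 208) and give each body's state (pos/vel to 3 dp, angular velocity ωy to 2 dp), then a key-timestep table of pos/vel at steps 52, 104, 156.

State at t = 0.6562 s:
  obj    pos=(+1.678,-0.902) vel=(+4.721,-2.792) ωy=+91.40

Key-timestep trajectory:
   step    t(s)  obj.x    obj.z    obj.vx   obj.vz 
     52  0.1640   +0.226  -0.043  +1.180  -0.698
    104  0.3281   +0.516  -0.215  +2.361  -1.396
    156  0.4921   +1.000  -0.501  +3.541  -2.094


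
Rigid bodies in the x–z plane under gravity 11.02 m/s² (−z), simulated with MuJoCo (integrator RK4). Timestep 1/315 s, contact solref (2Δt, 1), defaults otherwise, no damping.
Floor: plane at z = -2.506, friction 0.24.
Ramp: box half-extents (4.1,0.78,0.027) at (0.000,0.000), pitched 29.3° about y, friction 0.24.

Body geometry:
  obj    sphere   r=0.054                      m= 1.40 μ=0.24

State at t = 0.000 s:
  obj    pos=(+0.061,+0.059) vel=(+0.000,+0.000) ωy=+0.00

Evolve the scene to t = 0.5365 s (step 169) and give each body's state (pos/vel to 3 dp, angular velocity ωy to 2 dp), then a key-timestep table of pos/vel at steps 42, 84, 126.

State at t = 0.5365 s:
  obj    pos=(+0.544,-0.213) vel=(+1.802,-1.011) ωy=+38.26

Key-timestep trajectory:
   step    t(s)  obj.x    obj.z    obj.vx   obj.vz 
     42  0.1333   +0.091  +0.042  +0.448  -0.251
     84  0.2667   +0.180  -0.008  +0.896  -0.503
    126  0.4000   +0.330  -0.092  +1.344  -0.754


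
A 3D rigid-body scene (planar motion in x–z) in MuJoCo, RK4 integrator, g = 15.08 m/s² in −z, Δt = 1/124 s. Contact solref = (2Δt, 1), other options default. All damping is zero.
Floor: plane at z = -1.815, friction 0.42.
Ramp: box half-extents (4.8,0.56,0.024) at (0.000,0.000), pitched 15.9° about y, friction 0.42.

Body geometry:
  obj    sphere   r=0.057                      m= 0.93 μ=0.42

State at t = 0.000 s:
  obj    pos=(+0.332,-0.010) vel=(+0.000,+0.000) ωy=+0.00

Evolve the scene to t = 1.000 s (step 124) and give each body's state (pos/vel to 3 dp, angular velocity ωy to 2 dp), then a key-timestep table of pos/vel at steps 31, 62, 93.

State at t = 1.000 s:
  obj    pos=(+1.751,-0.415) vel=(+2.838,-0.808) ωy=+51.76

Key-timestep trajectory:
   step    t(s)  obj.x    obj.z    obj.vx   obj.vz 
     31  0.2500   +0.421  -0.036  +0.710  -0.202
     62  0.5000   +0.687  -0.111  +1.419  -0.404
     93  0.7500   +1.130  -0.238  +2.128  -0.606
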